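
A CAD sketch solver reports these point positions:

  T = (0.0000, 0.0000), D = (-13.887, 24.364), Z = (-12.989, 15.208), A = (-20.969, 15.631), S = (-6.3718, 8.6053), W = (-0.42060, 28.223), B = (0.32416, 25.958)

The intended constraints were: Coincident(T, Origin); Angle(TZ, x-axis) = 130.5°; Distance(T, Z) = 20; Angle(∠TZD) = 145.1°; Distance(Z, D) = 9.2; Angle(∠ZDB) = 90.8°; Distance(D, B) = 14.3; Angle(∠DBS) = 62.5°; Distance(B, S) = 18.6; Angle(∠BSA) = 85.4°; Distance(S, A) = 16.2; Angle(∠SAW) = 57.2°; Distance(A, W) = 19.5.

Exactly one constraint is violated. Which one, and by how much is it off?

Distance(A, W) = 19.5 — off by 4.60.

T = (0.00, 0.00) ✓; TZ at 130.5° ✓; |TZ| = 20.00 ✓; ∠TZD = 145.1° ✓; |ZD| = 9.200 ✓; ∠ZDB = 90.80° ✓; |DB| = 14.30 ✓; ∠DBS = 62.50° ✓; |BS| = 18.60 ✓; ∠BSA = 85.40° ✓; |SA| = 16.20 ✓; ∠SAW = 57.20° ✓; |AW| = 24.10 ✗.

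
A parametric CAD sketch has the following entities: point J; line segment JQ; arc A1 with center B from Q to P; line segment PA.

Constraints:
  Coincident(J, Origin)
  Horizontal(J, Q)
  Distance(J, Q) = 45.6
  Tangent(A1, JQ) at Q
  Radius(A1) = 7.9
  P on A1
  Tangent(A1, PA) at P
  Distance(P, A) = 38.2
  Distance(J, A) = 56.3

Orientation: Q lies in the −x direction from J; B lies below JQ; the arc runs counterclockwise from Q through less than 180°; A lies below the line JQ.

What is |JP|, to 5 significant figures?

53.789

Checks: ∠(BQ, QJ) = 90.00° ✓; |BQ| = 7.900 ✓; |BP| = 7.900 ✓; ∠(BP, PA) = 90.00° ✓; |PA| = 38.20 ✓; |JA| = 56.30 ✓.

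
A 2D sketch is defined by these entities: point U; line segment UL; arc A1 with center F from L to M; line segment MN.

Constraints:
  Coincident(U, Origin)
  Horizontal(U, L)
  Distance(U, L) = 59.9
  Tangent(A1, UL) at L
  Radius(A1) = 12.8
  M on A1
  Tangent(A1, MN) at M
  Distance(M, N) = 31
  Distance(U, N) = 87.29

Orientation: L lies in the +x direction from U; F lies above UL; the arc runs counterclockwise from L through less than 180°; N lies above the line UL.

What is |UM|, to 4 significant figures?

73.45

U is at the origin; UL is horizontal with |UL| = 59.9 and L on the +x side, so L = (59.90, 0.000). Tangency of A1 to UL means the radius FL is perpendicular to UL, so F = L + (0, 12.8) = (59.90, 12.80). Since FM ⟂ MN (tangency), |FN| = √(12.8² + 31.0²) = 33.54 regardless of where M sits on A1. So N lies on both circle(U, 87.29) and circle(F, 33.54); the above-UL intersection is N = (76.58, 41.90). M is the foot of the tangent from N: M = (72.59, 11.16).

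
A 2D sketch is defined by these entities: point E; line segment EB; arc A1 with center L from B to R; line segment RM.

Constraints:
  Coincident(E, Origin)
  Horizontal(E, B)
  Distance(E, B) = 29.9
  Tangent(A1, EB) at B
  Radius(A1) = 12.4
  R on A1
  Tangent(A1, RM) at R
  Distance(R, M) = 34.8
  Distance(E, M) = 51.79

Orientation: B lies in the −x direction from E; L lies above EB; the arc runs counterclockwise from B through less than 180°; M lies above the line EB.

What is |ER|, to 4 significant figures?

21.92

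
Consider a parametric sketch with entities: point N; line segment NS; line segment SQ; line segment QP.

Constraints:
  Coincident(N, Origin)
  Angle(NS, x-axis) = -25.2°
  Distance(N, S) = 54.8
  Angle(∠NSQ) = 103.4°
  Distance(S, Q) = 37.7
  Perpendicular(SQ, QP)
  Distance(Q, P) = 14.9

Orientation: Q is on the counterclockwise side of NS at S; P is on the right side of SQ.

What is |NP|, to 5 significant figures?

84.809

N is at the origin; NS runs at -25.2° with length 54.8, so S = 54.8·(cos -25.2°, sin -25.2°) = (49.585, -23.333). ∠NSQ = 103.4°, so SQ runs at -25.2° + (180° − 103.4°) = 51.400° from the x-axis; with |SQ| = 37.7, Q = S + 37.7·(cos 51.400°, sin 51.400°) = (73.105, 6.1306). SQ ⟂ QP; with |QP| = 14.9 on the right of SQ, P = Q + 14.9·(0.78152, -0.62388) = (84.749, -3.1652). Then |NP| = |P − N| = 84.809.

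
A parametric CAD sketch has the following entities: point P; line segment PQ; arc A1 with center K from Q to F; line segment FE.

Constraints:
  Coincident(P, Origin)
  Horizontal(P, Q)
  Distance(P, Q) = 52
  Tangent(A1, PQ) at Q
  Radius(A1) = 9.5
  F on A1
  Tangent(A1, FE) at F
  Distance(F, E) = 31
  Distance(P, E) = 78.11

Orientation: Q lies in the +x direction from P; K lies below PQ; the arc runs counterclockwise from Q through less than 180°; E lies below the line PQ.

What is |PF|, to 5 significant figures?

48.529

Checks: |KF| = 9.500 ✓; ∠(KF, FE) = 90.00° ✓; |FE| = 31.00 ✓; |PE| = 78.11 ✓.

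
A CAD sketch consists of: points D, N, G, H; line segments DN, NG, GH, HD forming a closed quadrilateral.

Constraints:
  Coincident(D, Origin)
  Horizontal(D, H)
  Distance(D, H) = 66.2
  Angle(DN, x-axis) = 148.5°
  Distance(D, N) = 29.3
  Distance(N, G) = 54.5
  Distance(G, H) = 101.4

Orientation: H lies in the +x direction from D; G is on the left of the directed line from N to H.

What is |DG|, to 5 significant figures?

68.198

Checks: |NG| = 54.50 ✓; |GH| = 101.4 ✓.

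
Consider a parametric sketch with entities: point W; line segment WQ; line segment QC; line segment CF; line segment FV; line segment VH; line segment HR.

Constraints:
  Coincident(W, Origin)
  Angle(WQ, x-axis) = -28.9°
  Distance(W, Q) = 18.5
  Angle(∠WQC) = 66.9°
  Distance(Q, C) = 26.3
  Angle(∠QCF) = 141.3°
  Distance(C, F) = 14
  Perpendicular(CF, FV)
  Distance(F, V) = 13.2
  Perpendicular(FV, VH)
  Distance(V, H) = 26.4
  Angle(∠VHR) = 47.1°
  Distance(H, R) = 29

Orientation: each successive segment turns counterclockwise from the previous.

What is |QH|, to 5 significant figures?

8.7489

W is at the origin; WQ runs at -28.9° with length 18.5, so Q = (16.196, -8.9407). ∠WQC = 66.9° gives QC at 84.200° from the x-axis; with |QC| = 26.3, C = (18.854, 17.225). ∠QCF = 141.3° gives CF at 122.90° from the x-axis; with |CF| = 14.0, F = (11.249, 28.979). The perpendicularity gives FV at right angles to CF, so FV runs at -147.10°; with |FV| = 13.2, V = (0.16645, 21.809). FV is perpendicular to VH, so VH runs at -57.100°; with |VH| = 26.4, H = (14.506, -0.35655). Then |QH| = |H − Q| = 8.7489.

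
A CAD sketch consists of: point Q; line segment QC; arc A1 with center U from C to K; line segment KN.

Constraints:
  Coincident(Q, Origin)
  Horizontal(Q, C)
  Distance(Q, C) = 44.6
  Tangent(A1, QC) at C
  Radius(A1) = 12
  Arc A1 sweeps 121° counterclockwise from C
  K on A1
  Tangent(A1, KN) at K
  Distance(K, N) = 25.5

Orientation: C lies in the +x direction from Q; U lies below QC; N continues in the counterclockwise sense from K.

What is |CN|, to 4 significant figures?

40.14

On A1, C sits at bearing 90° from U; a 121° counterclockwise sweep puts K at bearing 211°, so K = U + 12.0·(cos 211°, sin 211°) = (34.31, -18.18). A1 meets KN tangentially, so UK is at right angles to KN, so KN runs along (−sin 211°, cos 211°); with |KN| = 25.5, N = (47.45, -40.04). Then |CN| = |N − C| = 40.14.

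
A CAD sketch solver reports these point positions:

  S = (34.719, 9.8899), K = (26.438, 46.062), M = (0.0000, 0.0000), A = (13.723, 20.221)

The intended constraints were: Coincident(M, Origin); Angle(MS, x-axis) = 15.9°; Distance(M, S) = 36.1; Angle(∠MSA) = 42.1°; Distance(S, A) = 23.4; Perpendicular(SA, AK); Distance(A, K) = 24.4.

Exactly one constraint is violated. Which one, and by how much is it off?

Distance(A, K) = 24.4 — off by 4.40.

M = (0.00, 0.00) ✓; MS at 15.90° ✓; |MS| = 36.10 ✓; ∠MSA = 42.10° ✓; |SA| = 23.40 ✓; ∠(SA, AK) = 90.00° ✓; |AK| = 28.80 ✗.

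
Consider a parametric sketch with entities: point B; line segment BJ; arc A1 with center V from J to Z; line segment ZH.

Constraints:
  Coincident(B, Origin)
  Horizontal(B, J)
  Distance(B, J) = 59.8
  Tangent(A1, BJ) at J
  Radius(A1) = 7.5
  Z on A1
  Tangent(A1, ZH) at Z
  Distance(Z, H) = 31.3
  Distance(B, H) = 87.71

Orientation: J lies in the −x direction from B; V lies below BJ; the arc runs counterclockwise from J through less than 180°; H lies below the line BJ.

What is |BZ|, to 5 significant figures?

66.357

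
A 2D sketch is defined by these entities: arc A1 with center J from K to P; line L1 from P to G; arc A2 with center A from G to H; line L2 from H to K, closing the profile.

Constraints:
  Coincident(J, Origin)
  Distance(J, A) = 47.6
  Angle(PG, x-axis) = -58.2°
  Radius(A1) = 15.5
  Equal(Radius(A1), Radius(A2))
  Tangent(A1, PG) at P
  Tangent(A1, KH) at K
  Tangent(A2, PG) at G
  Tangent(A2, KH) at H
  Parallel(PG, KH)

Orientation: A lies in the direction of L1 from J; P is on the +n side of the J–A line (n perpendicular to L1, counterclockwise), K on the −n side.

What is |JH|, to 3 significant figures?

50.1

The slot axis is L1's direction at -58.2°, so u = (cos -58.2°, sin -58.2°) = (0.527, -0.850) and n = (−sin -58.2°, cos -58.2°) = (0.850, 0.527). J is at the origin and A lies 47.6 along u from J, so A = 47.6·u = (25.1, -40.5). Tangency of A1 to both parallel lines with radius 15.5 puts P and K at J ± 15.5·n: P = (13.2, 8.17), K = (-13.2, -8.17). Equal radii place G and H the same way about A: G = A + 15.5·n = (38.3, -32.3), H = A − 15.5·n = (11.9, -48.6). Then |JH| = |H − J| = 50.1.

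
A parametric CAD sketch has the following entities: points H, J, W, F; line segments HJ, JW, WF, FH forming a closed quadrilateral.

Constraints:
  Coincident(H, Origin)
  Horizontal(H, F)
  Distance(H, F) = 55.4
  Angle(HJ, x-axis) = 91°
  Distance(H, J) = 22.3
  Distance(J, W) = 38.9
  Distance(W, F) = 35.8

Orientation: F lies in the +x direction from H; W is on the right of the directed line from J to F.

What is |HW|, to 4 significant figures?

23.39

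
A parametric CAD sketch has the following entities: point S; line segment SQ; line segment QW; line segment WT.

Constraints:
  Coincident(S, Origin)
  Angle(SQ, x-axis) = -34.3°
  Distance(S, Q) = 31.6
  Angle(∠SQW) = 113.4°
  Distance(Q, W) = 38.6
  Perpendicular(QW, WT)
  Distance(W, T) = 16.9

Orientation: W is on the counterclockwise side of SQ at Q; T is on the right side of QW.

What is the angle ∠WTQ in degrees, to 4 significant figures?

66.36°

S is at the origin; SQ runs at -34.3° with length 31.6, so Q = 31.6·(cos -34.3°, sin -34.3°) = (26.10, -17.81). ∠SQW = 113.4°, so QW runs at -34.3° + (180° − 113.4°) = 32.30° from the x-axis; with |QW| = 38.6, W = Q + 38.6·(cos 32.30°, sin 32.30°) = (58.73, 2.819). The perpendicularity gives WT at right angles to QW; with |WT| = 16.9 on the right of QW, T = W + 16.9·(0.5344, -0.8453) = (67.76, -11.47). Then cos ∠WTQ = TW·TQ / (|TW||TQ|), giving 66.36°.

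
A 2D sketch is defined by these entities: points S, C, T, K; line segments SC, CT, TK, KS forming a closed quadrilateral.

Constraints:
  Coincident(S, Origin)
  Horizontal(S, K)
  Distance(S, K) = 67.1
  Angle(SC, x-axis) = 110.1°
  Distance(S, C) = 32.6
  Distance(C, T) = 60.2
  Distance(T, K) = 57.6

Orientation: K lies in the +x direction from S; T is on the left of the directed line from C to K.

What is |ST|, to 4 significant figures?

69.35

Checks: |CT| = 60.20 ✓; |TK| = 57.60 ✓.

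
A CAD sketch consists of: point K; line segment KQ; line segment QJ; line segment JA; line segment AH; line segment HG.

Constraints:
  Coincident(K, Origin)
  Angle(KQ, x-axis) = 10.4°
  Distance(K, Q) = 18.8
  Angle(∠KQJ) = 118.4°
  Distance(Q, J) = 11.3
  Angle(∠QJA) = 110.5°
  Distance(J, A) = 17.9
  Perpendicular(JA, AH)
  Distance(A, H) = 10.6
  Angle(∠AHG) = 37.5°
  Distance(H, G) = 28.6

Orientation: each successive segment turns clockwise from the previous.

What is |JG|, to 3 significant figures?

12.1

JA is perpendicular to AH, so AH runs at 149°; with |AH| = 10.6, H = (7.32, -15.4). ∠AHG = 37.5° gives HG at 6.80° from the x-axis; with |HG| = 28.6, G = (35.7, -12.0). Then |JG| = |G − J| = 12.1.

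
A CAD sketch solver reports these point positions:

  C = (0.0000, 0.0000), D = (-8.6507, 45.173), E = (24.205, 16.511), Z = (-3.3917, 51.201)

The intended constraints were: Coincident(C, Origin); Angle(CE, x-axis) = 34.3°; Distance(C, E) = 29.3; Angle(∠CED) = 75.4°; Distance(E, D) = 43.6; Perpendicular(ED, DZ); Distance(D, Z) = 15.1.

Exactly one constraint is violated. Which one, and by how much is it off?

Distance(D, Z) = 15.1 — off by 7.10.

C = (0.00, 0.00) ✓; CE at 34.30° ✓; |CE| = 29.30 ✓; ∠CED = 75.40° ✓; |ED| = 43.60 ✓; ∠(ED, DZ) = 90.00° ✓; |DZ| = 8.000 ✗.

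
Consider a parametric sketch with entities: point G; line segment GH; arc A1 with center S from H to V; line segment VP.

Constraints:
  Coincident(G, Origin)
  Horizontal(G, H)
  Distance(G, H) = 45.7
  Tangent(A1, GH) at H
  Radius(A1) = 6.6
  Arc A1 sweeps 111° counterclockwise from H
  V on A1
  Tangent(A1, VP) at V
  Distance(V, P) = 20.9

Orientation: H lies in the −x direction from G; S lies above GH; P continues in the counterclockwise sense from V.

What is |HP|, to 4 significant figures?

28.51

G is at the origin; GH is horizontal with |GH| = 45.7 and H on the −x side, so H = (-45.70, 0.000). The tangent condition forces SH to be normal to GH, so S = H + (0, 6.6) = (-45.70, 6.600). On A1, H sits at bearing -90° from S; a 111° counterclockwise sweep puts V at bearing 21°, so V = S + 6.6·(cos 21°, sin 21°) = (-39.54, 8.965). The tangent condition forces SV to be normal to VP, so VP runs along (−sin 21°, cos 21°); with |VP| = 20.9, P = (-47.03, 28.48). Then |HP| = |P − H| = 28.51.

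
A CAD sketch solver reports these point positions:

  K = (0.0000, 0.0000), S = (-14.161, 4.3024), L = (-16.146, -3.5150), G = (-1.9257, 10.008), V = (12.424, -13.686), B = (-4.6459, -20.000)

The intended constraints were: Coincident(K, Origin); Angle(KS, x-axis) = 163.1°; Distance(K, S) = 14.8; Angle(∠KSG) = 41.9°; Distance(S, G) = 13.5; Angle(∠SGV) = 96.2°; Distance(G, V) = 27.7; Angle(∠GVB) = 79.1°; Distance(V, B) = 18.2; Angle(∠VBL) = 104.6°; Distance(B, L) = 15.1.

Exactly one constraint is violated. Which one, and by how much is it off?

Distance(B, L) = 15.1 — off by 5.00.

K = (0.00, 0.00) ✓; KS at 163.1° ✓; |KS| = 14.80 ✓; ∠KSG = 41.90° ✓; |SG| = 13.50 ✓; ∠SGV = 96.20° ✓; |GV| = 27.70 ✓; ∠GVB = 79.10° ✓; |VB| = 18.20 ✓; ∠VBL = 104.6° ✓; |BL| = 20.10 ✗.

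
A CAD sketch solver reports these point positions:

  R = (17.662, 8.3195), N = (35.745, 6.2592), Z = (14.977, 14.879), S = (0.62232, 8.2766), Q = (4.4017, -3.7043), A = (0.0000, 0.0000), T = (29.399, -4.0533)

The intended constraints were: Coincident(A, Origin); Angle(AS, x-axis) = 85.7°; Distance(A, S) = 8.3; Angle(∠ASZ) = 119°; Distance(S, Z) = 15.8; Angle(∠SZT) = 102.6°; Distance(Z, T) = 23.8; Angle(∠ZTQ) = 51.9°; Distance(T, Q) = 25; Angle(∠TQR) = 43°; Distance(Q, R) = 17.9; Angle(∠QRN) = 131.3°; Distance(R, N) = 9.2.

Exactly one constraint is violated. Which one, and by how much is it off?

Distance(R, N) = 9.2 — off by 9.00.

A = (0.00, 0.00) ✓; AS at 85.70° ✓; |AS| = 8.300 ✓; ∠ASZ = 119.0° ✓; |SZ| = 15.80 ✓; ∠SZT = 102.6° ✓; |ZT| = 23.80 ✓; ∠ZTQ = 51.90° ✓; |TQ| = 25.00 ✓; ∠TQR = 43.00° ✓; |QR| = 17.90 ✓; ∠QRN = 131.3° ✓; |RN| = 18.20 ✗.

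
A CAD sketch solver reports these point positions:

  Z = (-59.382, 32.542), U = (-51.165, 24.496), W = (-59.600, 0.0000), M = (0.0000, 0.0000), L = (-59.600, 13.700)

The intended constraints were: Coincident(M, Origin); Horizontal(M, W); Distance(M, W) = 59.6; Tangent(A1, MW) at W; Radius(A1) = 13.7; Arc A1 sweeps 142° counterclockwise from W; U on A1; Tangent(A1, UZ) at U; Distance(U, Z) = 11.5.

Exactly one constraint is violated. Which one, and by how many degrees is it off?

Tangent(A1, UZ) at U — off by 6.40°.

M = (0.00, 0.00) ✓; M.y = 0.00, W.y = 0.00 ✓; |MW| = 59.60 ✓; ∠(LW, WM) = 90.00° ✓; |LW| = 13.70 ✓; bearing(L→U) − bearing(L→W) = 142.0° ✓; |LU| = 13.70 ✓; ∠(LU, UZ) = 96.40° ✗; |UZ| = 11.50 ✓.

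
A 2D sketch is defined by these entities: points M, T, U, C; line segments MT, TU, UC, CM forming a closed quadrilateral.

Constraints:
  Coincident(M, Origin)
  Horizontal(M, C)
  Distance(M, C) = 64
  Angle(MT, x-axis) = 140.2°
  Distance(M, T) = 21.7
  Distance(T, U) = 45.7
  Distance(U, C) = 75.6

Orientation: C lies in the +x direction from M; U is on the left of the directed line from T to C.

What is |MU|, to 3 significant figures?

52.5

Checks: |TU| = 45.70 ✓; |UC| = 75.60 ✓.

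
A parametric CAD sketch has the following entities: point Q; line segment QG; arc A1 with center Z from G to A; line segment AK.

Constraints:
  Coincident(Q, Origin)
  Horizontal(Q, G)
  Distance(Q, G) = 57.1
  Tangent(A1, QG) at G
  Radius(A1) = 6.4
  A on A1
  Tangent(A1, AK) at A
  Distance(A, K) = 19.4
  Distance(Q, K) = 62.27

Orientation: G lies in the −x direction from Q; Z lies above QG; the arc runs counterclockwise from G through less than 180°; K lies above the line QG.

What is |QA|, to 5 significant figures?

51.586

Q is at the origin; QG is horizontal with |QG| = 57.1 and G on the −x side, so G = (-57.100, 0.0000). A1 meets QG tangentially, so ZG is at right angles to QG, so Z = G + (0, 6.4) = (-57.100, 6.4000). Since ZA ⟂ AK (tangency), |ZK| = √(6.4² + 19.4²) = 20.428 regardless of where A sits on A1. So K lies on both circle(Q, 62.27) and circle(Z, 20.428); the above-QG intersection is K = (-56.204, 26.809). A is the foot of the tangent from K: A = (-50.940, 8.1364).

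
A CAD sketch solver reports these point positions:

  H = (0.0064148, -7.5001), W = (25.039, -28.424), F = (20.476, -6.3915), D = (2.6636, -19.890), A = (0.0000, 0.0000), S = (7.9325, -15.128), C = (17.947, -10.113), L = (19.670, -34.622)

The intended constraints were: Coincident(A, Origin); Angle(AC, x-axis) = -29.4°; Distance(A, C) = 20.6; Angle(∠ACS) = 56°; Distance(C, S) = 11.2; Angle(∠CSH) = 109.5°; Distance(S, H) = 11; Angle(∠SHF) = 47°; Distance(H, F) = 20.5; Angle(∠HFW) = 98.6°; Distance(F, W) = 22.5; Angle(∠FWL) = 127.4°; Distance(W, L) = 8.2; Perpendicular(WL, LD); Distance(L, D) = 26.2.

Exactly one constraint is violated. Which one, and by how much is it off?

Distance(L, D) = 26.2 — off by 3.70.

A = (0.00, 0.00) ✓; AC at -29.40° ✓; |AC| = 20.60 ✓; ∠ACS = 56.00° ✓; |CS| = 11.20 ✓; ∠CSH = 109.5° ✓; |SH| = 11.00 ✓; ∠SHF = 47.00° ✓; |HF| = 20.50 ✓; ∠HFW = 98.60° ✓; |FW| = 22.50 ✓; ∠FWL = 127.4° ✓; |WL| = 8.200 ✓; ∠(WL, LD) = 90.00° ✓; |LD| = 22.50 ✗.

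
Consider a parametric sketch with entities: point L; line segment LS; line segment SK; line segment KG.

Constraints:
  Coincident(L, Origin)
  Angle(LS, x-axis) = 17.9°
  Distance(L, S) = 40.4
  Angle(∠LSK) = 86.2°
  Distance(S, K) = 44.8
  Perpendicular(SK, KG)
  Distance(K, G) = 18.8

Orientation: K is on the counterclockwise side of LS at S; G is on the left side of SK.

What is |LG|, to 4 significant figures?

47.30

∠LSK = 86.2°, so SK runs at 17.9° + (180° − 86.2°) = 111.7° from the x-axis; with |SK| = 44.8, K = S + 44.8·(cos 111.7°, sin 111.7°) = (21.88, 54.04). SK is perpendicular to KG; with |KG| = 18.8 on the left of SK, G = K + 18.8·(-0.9291, -0.3697) = (4.412, 47.09). Then |LG| = |G − L| = 47.30.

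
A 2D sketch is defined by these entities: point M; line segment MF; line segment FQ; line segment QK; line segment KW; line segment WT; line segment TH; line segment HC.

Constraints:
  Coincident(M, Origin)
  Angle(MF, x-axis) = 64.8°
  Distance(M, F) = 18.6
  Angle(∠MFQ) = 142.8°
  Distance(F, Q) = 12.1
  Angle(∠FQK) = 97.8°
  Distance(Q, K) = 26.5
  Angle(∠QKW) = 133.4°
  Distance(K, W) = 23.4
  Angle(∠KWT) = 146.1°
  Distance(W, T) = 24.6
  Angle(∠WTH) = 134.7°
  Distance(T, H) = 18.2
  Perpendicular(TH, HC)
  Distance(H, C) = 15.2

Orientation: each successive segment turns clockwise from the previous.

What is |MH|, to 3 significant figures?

39.8

∠KWT = 146.1° gives WT at -135° from the x-axis; with |WT| = 24.6, T = (12.0, -39.5). ∠WTH = 134.7° gives TH at 180° from the x-axis; with |TH| = 18.2, H = (-6.18, -39.4). Then |MH| = |H − M| = 39.8.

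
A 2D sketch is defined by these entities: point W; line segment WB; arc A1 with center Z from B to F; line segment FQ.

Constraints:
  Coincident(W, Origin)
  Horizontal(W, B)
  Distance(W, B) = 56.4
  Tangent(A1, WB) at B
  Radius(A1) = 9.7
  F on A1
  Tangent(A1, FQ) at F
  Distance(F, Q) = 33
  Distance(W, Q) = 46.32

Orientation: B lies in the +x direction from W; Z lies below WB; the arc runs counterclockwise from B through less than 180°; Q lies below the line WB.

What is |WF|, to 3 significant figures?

48.2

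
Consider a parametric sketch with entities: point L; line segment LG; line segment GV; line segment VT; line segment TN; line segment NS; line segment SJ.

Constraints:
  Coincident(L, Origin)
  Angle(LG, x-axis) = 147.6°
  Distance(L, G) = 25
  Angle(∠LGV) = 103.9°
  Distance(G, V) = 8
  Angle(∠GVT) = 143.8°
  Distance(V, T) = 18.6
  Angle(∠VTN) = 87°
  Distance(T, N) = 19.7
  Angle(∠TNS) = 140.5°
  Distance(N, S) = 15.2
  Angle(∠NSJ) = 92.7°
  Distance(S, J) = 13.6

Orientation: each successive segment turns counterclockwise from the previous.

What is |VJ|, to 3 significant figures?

22.4

L is at the origin; LG runs at 147.6° with length 25.0, so G = (-21.1, 13.4). ∠LGV = 103.9° gives GV at -136° from the x-axis; with |GV| = 8.0, V = (-26.9, 7.87). ∠GVT = 143.8° gives VT at -100° from the x-axis; with |VT| = 18.6, T = (-30.2, -10.4). ∠VTN = 87.0° gives TN at -7.10° from the x-axis; with |TN| = 19.7, N = (-10.6, -12.9). ∠TNS = 140.5° gives NS at 32.4° from the x-axis; with |NS| = 15.2, S = (2.23, -4.73). ∠NSJ = 92.7° gives SJ at 120° from the x-axis; with |SJ| = 13.6, J = (-4.51, 7.08). Then |VJ| = |J − V| = 22.4.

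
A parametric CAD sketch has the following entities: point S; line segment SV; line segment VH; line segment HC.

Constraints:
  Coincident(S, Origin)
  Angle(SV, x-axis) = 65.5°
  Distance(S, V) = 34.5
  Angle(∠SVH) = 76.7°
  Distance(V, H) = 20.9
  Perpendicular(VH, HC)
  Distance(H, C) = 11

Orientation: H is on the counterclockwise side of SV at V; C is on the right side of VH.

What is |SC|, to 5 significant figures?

46.421

S is at the origin; SV runs at 65.5° with length 34.5, so V = 34.5·(cos 65.5°, sin 65.5°) = (14.307, 31.394). ∠SVH = 76.7°, so VH runs at 65.5° + (180° − 76.7°) = 168.80° from the x-axis; with |VH| = 20.9, H = V + 20.9·(cos 168.80°, sin 168.80°) = (-6.1950, 35.453). The perpendicularity gives HC at right angles to VH; with |HC| = 11.0 on the right of VH, C = H + 11.0·(0.19423, 0.98096) = (-4.0585, 46.244). Then |SC| = |C − S| = 46.421.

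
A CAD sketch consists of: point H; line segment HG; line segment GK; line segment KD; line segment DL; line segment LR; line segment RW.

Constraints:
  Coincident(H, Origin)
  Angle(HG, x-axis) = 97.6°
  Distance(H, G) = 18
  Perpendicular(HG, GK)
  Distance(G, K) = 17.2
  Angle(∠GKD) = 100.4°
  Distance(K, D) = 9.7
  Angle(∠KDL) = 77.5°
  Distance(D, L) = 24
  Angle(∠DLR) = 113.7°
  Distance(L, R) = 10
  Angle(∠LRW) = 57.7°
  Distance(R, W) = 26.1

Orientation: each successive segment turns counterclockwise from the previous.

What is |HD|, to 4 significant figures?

20.75

HG ⟂ GK, so GK runs at -172.4°; with |GK| = 17.2, K = (-19.43, 15.57). ∠GKD = 100.4° gives KD at -92.80° from the x-axis; with |KD| = 9.7, D = (-19.90, 5.879). Then |HD| = |D − H| = 20.75.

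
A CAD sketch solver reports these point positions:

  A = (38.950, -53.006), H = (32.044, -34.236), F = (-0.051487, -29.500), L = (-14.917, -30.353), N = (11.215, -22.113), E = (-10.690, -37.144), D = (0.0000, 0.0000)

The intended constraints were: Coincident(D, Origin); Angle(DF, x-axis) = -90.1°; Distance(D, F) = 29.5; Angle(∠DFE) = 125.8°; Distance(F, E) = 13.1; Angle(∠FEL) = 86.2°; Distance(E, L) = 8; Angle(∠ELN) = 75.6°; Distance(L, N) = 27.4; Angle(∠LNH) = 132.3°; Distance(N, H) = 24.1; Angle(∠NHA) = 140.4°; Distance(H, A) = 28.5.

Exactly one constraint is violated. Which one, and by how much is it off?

Distance(H, A) = 28.5 — off by 8.50.

D = (0.00, 0.00) ✓; DF at -90.10° ✓; |DF| = 29.50 ✓; ∠DFE = 125.8° ✓; |FE| = 13.10 ✓; ∠FEL = 86.20° ✓; |EL| = 7.999 ✓; ∠ELN = 75.60° ✓; |LN| = 27.40 ✓; ∠LNH = 132.3° ✓; |NH| = 24.10 ✓; ∠NHA = 140.4° ✓; |HA| = 20.00 ✗.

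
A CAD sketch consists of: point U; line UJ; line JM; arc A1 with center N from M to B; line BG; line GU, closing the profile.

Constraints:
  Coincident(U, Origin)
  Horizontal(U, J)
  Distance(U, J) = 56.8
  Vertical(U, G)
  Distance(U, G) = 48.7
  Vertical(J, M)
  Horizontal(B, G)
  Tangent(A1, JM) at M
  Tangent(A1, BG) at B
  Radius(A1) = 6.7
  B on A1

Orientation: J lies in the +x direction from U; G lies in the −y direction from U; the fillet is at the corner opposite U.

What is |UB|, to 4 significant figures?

69.87

The virtual corner opposite U is at (56.80, -48.70). Since A1 is tangent to JM there, NM ⟂ JM and A1 meets BG tangentially, so NB is at right angles to BG, with radius 6.7, so the center N sits 6.7 in from both sides at N = (50.10, -42.00). That places the tangent points at M = (56.80, -42.00) on JM and B = (50.10, -48.70) on BG. Then |UB| = |B − U| = 69.87.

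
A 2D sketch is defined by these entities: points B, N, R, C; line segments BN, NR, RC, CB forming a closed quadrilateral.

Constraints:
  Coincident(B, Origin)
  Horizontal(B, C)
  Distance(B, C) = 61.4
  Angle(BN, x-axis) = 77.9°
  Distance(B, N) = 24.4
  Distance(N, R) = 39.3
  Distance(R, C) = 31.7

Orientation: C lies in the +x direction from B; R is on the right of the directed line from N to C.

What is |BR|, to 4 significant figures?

30.97

B is at the origin; B and C share the same y with |BC| = 61.4 and C in +x, so C = (61.4, 0). BN runs at 77.9° with |BN| = 24.4, so N = (5.115, 23.86). R is determined by |NR| = 39.3 and |RC| = 31.7 together: it lies at the intersection of circle(N, 39.3) and circle(C, 31.7). With |NC| = 61.13, the foot of the radical line on NC is 34.98 from N and the perpendicular offset is √(39.3² − 34.98²) = 17.91. Taking the right-of-NC solution: R = (30.33, -6.287).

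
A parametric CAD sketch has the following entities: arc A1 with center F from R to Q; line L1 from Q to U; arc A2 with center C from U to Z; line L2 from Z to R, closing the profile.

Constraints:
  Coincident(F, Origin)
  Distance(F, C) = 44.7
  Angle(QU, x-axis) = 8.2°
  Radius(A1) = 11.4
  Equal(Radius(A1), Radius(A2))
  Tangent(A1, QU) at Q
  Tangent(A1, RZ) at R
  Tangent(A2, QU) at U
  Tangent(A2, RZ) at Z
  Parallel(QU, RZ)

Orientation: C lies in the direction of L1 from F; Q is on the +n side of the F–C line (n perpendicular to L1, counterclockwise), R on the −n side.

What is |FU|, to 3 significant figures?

46.1

Tangency of A1 to both parallel lines with radius 11.4 puts Q and R at F ± 11.4·n: Q = (-1.63, 11.3), R = (1.63, -11.3). Equal radii place U and Z the same way about C: U = C + 11.4·n = (42.6, 17.7), Z = C − 11.4·n = (45.9, -4.91). Then |FU| = |U − F| = 46.1.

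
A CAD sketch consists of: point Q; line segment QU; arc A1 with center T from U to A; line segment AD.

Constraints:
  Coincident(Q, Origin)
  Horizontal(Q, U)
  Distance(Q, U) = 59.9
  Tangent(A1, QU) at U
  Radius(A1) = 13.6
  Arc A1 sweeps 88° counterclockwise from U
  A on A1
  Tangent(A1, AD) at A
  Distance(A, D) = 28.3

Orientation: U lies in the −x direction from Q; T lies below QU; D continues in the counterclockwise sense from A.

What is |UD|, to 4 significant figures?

43.90

On A1, U sits at bearing 90° from T; an 88° counterclockwise sweep puts A at bearing 178°, so A = T + 13.6·(cos 178°, sin 178°) = (-73.49, -13.13). The tangent condition forces TA to be normal to AD, so AD runs along (−sin 178°, cos 178°); with |AD| = 28.3, D = (-74.48, -41.41). Then |UD| = |D − U| = 43.90.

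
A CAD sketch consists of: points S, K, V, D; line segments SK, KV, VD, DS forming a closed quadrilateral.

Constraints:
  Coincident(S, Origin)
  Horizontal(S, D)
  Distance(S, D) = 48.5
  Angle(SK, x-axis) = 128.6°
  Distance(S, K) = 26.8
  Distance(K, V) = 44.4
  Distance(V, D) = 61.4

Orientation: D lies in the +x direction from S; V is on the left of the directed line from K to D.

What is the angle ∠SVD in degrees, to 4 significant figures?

49.22°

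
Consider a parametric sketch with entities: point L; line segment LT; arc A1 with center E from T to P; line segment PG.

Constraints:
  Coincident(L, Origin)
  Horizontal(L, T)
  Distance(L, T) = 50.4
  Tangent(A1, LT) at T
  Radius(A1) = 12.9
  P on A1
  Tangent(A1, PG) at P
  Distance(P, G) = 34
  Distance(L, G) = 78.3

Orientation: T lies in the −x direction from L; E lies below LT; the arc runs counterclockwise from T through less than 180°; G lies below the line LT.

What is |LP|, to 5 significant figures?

64.661

Checks: |EP| = 12.90 ✓; ∠(EP, PG) = 90.00° ✓; |PG| = 34.00 ✓; |LG| = 78.30 ✓.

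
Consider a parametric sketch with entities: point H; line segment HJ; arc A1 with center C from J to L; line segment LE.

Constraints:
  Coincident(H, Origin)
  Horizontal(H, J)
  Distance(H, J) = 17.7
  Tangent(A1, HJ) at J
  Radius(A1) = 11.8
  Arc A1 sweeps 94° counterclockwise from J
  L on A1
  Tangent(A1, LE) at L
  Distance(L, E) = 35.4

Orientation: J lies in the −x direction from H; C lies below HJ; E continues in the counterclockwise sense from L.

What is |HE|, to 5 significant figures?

55.019

H is at the origin; H and J share the same y with |HJ| = 17.7 and J on the −x side, so J = (-17.700, 0.0000). Since A1 is tangent to HJ there, CJ ⟂ HJ, so C = J + (0, -11.8) = (-17.700, -11.800). On A1, J sits at bearing 90° from C; a 94° counterclockwise sweep puts L at bearing 184°, so L = C + 11.8·(cos 184°, sin 184°) = (-29.471, -12.623). Tangency of A1 to LE means the radius CL is perpendicular to LE, so LE runs along (−sin 184°, cos 184°); with |LE| = 35.4, E = (-27.002, -47.937). Then |HE| = |E − H| = 55.019.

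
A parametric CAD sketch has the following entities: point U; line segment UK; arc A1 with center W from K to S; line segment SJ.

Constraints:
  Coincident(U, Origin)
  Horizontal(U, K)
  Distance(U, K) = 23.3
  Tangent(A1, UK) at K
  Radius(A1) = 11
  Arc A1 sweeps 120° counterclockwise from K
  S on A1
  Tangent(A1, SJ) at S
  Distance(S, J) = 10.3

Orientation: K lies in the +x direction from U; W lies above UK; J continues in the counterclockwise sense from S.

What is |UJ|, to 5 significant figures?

37.579

U is at the origin; U and K share the same y with |UK| = 23.3 and K on the +x side, so K = (23.300, 0.0000). The tangent condition forces WK to be normal to UK, so W = K + (0, 11) = (23.300, 11.000). On A1, K sits at bearing -90° from W; a 120° counterclockwise sweep puts S at bearing 30°, so S = W + 11.0·(cos 30°, sin 30°) = (32.826, 16.500). Since A1 is tangent to SJ there, WS ⟂ SJ, so SJ runs along (−sin 30°, cos 30°); with |SJ| = 10.3, J = (27.676, 25.420). Then |UJ| = |J − U| = 37.579.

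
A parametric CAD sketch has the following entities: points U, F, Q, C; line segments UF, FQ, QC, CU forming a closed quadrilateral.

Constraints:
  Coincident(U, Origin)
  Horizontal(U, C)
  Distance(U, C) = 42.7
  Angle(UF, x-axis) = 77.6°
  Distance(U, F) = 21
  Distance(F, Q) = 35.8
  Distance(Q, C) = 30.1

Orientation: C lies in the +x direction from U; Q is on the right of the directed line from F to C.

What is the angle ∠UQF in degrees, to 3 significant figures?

31.2°

Checks: |FQ| = 35.80 ✓; |QC| = 30.10 ✓.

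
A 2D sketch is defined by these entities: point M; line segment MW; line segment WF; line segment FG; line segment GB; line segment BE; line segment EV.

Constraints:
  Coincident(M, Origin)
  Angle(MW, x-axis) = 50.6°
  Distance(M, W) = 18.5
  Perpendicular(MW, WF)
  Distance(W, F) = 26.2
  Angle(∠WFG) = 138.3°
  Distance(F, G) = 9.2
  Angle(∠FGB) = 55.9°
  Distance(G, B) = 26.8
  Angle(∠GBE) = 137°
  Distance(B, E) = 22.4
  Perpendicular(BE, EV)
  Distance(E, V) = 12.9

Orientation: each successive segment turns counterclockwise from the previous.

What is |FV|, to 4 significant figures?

33.86

M is at the origin; MW runs at 50.6° with length 18.5, so W = (11.74, 14.30). MW ⟂ WF, so WF runs at 140.6°; with |WF| = 26.2, F = (-8.503, 30.93). ∠WFG = 138.3° gives FG at -177.7° from the x-axis; with |FG| = 9.2, G = (-17.70, 30.56). ∠FGB = 55.9° gives GB at -53.60° from the x-axis; with |GB| = 26.8, B = (-1.792, 8.985). ∠GBE = 137.0° gives BE at -10.60° from the x-axis; with |BE| = 22.4, E = (20.23, 4.865). BE ⟂ EV, so EV runs at 79.40°; with |EV| = 12.9, V = (22.60, 17.54). Then |FV| = |V − F| = 33.86.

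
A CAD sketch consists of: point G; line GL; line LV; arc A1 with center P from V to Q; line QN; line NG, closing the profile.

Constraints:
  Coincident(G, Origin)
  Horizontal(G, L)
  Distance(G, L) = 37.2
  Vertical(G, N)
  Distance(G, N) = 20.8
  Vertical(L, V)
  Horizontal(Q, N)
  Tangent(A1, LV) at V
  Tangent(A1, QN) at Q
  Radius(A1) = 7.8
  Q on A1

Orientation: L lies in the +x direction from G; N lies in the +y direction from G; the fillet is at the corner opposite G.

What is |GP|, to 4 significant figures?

32.15

G is at the origin; GL is horizontal with |GL| = 37.2 and L on the +x side, so L = (37.20, 0.000). G and N share the same x with |GN| = 20.8 and N on the +y side, so N = (0.000, 20.80). The virtual corner opposite G is at (37.20, 20.80). Since A1 is tangent to LV there, PV ⟂ LV and tangency of A1 to QN means the radius PQ is perpendicular to QN, with radius 7.8, so the center P sits 7.8 in from both sides at P = (29.40, 13.00). Then |GP| = |P − G| = 32.15.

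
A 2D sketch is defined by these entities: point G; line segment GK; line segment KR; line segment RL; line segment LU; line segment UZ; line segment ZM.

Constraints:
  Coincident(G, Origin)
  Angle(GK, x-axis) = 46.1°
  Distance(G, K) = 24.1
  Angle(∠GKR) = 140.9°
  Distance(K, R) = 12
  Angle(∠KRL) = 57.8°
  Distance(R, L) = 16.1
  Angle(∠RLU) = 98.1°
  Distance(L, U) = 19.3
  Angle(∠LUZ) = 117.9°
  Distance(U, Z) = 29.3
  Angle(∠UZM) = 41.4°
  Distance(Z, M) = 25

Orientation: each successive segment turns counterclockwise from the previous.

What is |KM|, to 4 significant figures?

6.091

∠LUZ = 117.9° gives UZ at -8.600° from the x-axis; with |UZ| = 29.3, Z = (38.77, -0.6828). ∠UZM = 41.4° gives ZM at 130.0° from the x-axis; with |ZM| = 25.0, M = (22.70, 18.47). Then |KM| = |M − K| = 6.091.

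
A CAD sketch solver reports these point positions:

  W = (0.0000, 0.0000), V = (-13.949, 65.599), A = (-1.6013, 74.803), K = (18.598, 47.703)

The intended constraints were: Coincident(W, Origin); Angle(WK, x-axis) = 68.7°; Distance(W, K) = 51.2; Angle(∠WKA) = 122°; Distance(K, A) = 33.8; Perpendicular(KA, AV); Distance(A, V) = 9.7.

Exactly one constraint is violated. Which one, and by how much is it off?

Distance(A, V) = 9.7 — off by 5.70.

W = (0.00, 0.00) ✓; WK at 68.70° ✓; |WK| = 51.20 ✓; ∠WKA = 122.0° ✓; |KA| = 33.80 ✓; ∠(KA, AV) = 90.00° ✓; |AV| = 15.40 ✗.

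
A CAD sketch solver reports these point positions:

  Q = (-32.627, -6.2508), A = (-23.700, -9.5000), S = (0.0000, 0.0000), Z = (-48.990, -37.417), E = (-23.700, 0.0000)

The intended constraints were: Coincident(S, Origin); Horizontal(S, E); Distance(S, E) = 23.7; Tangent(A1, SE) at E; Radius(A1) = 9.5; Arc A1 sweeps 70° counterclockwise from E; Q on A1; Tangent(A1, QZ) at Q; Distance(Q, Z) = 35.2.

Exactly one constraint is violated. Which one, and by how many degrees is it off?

Tangent(A1, QZ) at Q — off by 7.70°.

S = (0.00, 0.00) ✓; S.y = 0.00, E.y = 0.00 ✓; |SE| = 23.70 ✓; ∠(AE, ES) = 90.00° ✓; |AE| = 9.500 ✓; bearing(A→Q) − bearing(A→E) = 70.00° ✓; |AQ| = 9.500 ✓; ∠(AQ, QZ) = 97.70° ✗; |QZ| = 35.20 ✓.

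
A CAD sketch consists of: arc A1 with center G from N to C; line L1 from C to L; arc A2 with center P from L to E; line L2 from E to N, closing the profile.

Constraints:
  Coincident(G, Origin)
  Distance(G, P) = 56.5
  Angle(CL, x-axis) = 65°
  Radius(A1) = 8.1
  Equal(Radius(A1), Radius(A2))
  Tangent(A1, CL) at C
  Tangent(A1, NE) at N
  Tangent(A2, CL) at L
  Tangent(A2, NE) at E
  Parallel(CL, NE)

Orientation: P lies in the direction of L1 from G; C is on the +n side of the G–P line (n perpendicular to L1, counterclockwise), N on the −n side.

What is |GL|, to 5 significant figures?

57.078

The slot axis is L1's direction at 65.0°, so u = (cos 65.0°, sin 65.0°) = (0.42262, 0.90631) and n = (−sin 65.0°, cos 65.0°) = (-0.90631, 0.42262). G is at the origin and P lies 56.5 along u from G, so P = 56.5·u = (23.878, 51.206). Tangency of A1 to both parallel lines with radius 8.1 puts C and N at G ± 8.1·n: C = (-7.3411, 3.4232), N = (7.3411, -3.4232). Equal radii place L and E the same way about P: L = P + 8.1·n = (16.537, 54.630), E = P − 8.1·n = (31.219, 47.783). Then |GL| = |L − G| = 57.078.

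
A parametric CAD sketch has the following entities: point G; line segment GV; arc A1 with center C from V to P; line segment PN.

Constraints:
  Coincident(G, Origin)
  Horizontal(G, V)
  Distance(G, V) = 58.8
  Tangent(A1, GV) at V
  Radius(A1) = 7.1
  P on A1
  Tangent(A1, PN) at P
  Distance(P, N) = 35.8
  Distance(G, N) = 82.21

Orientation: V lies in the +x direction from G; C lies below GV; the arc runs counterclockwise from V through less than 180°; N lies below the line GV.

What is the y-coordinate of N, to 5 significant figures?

-41.512

Checks: |CP| = 7.100 ✓; ∠(CP, PN) = 90.00° ✓; |PN| = 35.80 ✓; |GN| = 82.21 ✓.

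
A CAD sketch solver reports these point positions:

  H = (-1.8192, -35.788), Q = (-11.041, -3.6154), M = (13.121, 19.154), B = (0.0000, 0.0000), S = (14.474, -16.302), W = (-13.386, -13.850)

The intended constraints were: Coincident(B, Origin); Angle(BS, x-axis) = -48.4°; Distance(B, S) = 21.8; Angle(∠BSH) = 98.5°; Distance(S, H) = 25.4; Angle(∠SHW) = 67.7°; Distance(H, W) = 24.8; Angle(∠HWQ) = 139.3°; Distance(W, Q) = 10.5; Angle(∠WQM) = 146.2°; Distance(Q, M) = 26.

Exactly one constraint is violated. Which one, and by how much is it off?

Distance(Q, M) = 26 — off by 7.20.

B = (0.00, 0.00) ✓; BS at -48.40° ✓; |BS| = 21.80 ✓; ∠BSH = 98.50° ✓; |SH| = 25.40 ✓; ∠SHW = 67.70° ✓; |HW| = 24.80 ✓; ∠HWQ = 139.3° ✓; |WQ| = 10.50 ✓; ∠WQM = 146.2° ✓; |QM| = 33.20 ✗.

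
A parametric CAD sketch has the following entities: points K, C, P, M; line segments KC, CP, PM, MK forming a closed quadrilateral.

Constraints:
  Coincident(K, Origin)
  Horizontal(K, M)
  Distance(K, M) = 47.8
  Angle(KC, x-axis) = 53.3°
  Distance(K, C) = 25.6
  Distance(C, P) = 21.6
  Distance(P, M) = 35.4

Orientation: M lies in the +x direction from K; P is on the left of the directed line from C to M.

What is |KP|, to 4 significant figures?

46.48

Checks: |CP| = 21.60 ✓; |PM| = 35.40 ✓.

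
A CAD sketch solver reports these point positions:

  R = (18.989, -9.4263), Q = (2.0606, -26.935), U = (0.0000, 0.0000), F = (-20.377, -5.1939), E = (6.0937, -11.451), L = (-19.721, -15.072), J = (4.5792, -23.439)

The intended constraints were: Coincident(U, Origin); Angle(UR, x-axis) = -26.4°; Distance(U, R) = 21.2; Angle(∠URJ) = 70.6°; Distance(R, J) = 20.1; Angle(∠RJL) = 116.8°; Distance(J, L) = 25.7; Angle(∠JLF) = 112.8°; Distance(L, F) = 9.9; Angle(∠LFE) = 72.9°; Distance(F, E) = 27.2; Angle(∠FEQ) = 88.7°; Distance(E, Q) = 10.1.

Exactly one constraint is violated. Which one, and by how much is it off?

Distance(E, Q) = 10.1 — off by 5.90.

U = (0.00, 0.00) ✓; UR at -26.40° ✓; |UR| = 21.20 ✓; ∠URJ = 70.60° ✓; |RJ| = 20.10 ✓; ∠RJL = 116.8° ✓; |JL| = 25.70 ✓; ∠JLF = 112.8° ✓; |LF| = 9.900 ✓; ∠LFE = 72.90° ✓; |FE| = 27.20 ✓; ∠FEQ = 88.70° ✓; |EQ| = 16.00 ✗.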